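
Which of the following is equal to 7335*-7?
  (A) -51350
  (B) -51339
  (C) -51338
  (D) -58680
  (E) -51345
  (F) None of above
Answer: E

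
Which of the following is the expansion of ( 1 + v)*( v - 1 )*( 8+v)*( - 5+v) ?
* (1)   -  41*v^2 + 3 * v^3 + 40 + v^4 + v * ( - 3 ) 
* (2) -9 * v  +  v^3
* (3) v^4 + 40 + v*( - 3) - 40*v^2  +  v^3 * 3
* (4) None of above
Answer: 1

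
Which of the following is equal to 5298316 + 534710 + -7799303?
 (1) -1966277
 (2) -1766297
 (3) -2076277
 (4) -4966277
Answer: 1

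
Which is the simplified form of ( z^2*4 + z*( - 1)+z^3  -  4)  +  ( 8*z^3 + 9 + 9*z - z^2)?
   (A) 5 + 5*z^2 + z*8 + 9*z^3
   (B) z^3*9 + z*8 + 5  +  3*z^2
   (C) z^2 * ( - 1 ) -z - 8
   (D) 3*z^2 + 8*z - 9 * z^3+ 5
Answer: B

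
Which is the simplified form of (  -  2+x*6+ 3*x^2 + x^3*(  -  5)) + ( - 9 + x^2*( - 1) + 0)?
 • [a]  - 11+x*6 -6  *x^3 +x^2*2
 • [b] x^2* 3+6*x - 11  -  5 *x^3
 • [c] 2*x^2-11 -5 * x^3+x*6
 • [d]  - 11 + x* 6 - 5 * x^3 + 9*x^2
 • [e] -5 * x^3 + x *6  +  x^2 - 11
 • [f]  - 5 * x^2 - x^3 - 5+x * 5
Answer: c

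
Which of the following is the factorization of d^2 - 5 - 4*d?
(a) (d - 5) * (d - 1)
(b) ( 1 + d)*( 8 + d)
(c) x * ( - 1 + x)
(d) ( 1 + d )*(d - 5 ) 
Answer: d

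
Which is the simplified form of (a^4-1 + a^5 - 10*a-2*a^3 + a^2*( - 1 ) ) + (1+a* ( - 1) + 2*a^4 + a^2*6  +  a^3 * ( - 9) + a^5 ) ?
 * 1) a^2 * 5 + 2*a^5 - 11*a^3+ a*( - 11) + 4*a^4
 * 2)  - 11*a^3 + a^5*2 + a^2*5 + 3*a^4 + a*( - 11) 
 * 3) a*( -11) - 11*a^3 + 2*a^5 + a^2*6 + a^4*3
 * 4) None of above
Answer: 2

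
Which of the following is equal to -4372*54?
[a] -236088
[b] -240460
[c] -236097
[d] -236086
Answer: a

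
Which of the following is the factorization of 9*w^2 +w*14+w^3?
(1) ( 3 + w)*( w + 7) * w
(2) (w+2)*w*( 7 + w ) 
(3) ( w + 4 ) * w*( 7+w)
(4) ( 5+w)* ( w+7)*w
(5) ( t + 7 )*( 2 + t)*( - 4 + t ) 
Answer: 2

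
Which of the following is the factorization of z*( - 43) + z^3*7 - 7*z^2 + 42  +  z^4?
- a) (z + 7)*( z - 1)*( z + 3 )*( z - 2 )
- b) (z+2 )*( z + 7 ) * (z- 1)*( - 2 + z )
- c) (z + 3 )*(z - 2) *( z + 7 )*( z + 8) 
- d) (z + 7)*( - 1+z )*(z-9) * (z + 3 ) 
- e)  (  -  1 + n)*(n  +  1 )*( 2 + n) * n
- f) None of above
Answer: a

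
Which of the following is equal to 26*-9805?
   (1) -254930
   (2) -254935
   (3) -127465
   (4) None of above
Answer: 1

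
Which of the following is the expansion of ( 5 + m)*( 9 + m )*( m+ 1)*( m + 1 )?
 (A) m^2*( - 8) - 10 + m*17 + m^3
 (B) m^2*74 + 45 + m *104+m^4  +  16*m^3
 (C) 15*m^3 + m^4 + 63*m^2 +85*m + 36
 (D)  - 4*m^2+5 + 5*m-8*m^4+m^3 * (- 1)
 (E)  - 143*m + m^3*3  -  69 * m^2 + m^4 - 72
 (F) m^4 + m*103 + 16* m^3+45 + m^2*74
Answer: B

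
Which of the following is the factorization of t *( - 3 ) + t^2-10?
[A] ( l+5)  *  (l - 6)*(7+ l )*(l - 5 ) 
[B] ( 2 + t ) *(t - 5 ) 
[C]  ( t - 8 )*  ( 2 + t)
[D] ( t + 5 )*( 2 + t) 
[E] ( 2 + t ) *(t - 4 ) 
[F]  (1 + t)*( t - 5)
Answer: B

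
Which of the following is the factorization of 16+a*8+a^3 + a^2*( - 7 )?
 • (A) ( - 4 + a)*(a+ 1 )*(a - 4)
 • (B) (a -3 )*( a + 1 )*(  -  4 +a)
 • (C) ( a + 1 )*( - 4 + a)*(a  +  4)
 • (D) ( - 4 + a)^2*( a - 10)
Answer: A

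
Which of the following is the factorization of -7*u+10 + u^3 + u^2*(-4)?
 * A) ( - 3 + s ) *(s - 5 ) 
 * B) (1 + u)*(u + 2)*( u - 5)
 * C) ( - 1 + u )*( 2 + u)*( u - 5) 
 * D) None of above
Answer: C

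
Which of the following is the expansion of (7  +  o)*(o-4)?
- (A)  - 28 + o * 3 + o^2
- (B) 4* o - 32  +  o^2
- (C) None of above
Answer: A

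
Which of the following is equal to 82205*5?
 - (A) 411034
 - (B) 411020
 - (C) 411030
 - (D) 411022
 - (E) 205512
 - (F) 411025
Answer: F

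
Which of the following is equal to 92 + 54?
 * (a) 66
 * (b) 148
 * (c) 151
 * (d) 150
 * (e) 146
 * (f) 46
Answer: e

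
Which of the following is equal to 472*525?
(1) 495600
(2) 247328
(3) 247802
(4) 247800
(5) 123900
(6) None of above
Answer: 4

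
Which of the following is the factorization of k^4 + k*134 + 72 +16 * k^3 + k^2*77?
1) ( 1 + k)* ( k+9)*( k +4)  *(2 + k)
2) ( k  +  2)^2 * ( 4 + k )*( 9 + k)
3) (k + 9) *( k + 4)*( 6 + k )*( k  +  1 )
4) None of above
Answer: 1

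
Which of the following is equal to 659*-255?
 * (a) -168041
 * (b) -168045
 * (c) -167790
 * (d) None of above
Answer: b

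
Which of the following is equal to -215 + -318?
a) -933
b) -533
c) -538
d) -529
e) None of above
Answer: b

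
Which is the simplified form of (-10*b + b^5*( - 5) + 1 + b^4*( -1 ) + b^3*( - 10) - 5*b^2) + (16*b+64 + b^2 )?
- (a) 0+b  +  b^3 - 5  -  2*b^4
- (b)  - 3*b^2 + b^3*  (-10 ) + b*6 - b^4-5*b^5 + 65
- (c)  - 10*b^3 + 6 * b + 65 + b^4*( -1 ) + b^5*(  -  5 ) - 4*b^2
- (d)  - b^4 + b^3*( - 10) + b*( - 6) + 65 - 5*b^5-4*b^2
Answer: c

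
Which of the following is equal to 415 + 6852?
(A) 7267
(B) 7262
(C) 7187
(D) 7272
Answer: A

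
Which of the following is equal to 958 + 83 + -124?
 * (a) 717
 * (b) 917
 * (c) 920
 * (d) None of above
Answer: b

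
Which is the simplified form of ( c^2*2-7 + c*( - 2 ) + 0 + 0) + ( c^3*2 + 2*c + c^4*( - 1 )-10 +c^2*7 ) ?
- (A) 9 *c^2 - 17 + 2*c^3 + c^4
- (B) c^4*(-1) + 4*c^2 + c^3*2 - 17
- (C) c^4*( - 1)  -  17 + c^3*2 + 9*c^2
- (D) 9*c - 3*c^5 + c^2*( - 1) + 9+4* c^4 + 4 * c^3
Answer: C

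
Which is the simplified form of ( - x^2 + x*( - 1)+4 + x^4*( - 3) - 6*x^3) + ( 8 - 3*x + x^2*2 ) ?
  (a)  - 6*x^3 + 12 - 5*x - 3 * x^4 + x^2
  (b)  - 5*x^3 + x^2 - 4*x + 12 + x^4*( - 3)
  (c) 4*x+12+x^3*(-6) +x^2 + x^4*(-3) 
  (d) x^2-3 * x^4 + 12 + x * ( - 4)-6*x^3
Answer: d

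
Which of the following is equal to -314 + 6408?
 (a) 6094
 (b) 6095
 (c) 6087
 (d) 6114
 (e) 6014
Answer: a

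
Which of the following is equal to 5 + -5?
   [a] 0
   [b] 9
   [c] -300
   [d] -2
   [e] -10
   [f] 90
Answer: a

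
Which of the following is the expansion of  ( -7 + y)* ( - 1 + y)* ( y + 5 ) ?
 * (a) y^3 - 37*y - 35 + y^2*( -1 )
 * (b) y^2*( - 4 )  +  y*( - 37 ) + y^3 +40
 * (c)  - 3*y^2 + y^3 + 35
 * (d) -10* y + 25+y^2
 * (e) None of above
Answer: e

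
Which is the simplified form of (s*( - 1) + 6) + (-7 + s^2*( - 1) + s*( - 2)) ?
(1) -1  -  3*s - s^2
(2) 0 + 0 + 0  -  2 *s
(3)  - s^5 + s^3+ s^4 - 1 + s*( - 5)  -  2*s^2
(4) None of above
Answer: 1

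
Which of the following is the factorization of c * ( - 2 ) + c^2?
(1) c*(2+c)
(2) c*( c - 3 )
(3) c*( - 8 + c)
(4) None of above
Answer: 4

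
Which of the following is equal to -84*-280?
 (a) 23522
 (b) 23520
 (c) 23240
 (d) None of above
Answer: b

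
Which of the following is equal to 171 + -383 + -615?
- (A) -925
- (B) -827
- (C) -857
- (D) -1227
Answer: B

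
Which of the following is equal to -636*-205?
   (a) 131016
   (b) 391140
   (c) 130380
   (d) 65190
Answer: c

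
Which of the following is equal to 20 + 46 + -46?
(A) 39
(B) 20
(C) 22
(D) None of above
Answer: B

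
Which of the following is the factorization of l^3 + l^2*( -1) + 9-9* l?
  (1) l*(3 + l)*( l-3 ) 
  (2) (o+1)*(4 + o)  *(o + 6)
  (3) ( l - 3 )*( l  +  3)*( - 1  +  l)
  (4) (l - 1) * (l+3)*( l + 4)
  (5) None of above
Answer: 3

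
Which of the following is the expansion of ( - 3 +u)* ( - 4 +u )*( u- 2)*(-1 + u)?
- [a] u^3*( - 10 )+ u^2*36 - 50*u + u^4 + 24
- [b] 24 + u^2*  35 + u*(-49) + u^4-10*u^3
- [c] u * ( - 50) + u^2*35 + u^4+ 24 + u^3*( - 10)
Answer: c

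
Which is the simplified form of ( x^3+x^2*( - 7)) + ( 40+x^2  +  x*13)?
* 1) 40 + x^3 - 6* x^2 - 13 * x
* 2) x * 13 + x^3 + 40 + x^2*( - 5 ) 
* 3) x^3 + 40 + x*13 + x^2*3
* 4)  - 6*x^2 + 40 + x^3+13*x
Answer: 4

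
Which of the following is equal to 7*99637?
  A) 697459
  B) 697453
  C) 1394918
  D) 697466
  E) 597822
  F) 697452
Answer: A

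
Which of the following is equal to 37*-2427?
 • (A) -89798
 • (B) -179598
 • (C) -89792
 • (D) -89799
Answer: D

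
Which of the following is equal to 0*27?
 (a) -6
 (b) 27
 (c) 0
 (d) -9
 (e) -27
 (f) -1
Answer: c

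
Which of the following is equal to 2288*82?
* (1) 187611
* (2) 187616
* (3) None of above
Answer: 2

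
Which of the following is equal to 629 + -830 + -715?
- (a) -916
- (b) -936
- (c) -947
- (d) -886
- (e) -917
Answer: a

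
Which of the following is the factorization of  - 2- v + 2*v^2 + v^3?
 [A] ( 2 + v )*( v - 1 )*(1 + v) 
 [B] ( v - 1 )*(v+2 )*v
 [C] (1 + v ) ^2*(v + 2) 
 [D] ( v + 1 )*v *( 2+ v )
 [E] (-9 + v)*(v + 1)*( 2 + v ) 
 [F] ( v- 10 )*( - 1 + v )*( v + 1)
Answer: A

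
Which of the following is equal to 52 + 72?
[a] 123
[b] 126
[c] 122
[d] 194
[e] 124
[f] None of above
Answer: e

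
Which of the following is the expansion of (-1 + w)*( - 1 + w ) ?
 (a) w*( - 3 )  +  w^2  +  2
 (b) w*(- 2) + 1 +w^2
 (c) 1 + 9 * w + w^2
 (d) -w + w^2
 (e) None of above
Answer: b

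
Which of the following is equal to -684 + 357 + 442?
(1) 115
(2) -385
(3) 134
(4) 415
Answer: 1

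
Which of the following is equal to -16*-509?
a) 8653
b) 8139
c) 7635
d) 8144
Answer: d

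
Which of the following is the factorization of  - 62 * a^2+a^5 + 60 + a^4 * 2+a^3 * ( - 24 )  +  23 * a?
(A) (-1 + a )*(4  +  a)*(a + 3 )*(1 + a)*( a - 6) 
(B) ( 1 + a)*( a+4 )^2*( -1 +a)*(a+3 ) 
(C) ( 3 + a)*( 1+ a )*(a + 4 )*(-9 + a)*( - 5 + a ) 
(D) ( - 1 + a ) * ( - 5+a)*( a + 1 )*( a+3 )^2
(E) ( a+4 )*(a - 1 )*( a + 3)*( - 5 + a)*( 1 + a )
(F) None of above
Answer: E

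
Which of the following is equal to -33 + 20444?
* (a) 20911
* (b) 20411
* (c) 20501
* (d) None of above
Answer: b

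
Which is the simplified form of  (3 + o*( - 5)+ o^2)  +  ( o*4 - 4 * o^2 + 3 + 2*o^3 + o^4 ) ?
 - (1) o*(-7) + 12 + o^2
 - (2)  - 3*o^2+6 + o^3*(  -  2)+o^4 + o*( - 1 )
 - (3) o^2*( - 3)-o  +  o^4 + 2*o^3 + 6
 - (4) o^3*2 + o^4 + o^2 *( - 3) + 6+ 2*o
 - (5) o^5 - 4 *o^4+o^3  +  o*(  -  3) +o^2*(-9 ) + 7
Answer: 3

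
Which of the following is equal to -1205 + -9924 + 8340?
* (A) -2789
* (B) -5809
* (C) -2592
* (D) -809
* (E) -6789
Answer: A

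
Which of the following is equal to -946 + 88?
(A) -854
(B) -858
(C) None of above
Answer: B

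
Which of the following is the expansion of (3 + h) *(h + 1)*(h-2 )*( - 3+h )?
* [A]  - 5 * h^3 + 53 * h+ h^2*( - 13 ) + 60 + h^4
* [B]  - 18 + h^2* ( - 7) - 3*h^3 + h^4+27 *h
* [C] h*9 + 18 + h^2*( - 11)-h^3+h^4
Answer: C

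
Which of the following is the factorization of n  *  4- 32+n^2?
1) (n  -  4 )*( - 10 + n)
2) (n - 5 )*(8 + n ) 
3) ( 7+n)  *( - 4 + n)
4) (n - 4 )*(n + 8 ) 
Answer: 4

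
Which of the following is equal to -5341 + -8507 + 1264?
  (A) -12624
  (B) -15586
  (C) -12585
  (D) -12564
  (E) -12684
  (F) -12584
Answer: F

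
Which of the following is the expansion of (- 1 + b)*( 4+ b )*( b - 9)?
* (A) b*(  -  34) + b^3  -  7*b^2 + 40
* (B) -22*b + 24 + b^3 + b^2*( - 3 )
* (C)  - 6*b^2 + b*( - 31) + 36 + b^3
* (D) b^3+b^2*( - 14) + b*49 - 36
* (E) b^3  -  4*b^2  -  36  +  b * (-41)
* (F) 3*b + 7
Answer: C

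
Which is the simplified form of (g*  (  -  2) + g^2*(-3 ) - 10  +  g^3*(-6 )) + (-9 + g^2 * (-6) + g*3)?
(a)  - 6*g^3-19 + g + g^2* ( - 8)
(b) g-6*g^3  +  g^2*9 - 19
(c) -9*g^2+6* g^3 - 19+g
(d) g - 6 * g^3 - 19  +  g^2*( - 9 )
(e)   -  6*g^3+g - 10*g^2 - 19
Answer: d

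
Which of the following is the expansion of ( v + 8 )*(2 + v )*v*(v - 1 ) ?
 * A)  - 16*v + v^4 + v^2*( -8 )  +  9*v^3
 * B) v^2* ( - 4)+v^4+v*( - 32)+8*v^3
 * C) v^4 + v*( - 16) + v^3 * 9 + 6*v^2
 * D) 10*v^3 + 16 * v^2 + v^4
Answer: C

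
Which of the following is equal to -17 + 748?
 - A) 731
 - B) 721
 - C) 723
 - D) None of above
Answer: A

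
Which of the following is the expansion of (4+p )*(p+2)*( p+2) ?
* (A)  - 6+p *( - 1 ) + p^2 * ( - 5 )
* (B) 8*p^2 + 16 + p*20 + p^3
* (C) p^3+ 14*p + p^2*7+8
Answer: B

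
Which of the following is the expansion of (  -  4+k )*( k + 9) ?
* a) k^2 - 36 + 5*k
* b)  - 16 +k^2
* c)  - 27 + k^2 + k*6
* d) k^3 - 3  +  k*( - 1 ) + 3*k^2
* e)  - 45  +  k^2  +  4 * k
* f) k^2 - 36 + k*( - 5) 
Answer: a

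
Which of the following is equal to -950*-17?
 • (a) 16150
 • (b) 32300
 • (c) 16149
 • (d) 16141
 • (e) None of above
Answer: a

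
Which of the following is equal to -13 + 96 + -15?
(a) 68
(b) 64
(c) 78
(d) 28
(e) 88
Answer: a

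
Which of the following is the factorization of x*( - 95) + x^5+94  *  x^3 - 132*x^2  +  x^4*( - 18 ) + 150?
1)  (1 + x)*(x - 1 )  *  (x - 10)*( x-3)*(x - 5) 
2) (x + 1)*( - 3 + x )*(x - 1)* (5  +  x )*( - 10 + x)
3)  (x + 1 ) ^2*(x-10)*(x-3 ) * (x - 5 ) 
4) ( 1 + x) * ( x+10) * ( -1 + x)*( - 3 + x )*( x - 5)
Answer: 1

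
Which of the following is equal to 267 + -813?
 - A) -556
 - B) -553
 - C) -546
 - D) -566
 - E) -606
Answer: C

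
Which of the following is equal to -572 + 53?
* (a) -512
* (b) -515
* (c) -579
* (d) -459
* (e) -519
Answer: e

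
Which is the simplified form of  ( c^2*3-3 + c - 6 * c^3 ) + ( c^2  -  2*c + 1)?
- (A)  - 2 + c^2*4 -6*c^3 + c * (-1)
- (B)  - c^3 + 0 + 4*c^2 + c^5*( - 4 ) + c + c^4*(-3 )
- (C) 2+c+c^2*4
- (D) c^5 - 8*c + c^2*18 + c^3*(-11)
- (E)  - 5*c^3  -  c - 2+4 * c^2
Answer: A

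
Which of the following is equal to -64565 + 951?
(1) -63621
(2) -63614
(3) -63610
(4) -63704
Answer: 2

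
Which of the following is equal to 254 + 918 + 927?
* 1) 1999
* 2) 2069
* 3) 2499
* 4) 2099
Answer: 4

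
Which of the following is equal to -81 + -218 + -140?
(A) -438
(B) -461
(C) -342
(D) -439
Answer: D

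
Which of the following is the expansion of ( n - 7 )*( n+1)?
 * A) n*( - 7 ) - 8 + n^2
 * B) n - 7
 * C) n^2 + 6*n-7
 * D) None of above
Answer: D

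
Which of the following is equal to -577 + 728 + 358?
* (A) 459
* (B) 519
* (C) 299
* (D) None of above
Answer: D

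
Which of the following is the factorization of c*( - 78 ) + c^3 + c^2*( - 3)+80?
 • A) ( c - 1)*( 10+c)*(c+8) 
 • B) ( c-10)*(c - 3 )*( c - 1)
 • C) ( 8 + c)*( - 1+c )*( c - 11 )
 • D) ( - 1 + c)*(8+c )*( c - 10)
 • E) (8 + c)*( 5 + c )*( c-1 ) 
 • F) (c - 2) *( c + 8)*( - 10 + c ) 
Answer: D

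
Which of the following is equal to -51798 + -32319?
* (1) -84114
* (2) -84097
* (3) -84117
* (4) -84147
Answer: 3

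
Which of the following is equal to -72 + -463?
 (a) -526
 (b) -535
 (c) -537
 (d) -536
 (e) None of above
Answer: b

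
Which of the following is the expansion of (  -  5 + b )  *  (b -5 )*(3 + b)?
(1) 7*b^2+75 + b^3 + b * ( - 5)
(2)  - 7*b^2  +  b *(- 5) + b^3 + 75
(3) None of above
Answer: 2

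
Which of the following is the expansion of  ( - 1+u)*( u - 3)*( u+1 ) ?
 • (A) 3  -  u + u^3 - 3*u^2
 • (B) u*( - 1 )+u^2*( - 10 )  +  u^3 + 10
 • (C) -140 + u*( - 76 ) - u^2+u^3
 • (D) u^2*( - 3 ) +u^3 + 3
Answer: A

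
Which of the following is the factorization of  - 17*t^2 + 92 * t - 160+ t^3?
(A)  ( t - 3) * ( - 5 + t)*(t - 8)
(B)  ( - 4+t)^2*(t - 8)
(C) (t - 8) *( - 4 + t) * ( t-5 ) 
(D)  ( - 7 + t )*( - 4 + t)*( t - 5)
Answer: C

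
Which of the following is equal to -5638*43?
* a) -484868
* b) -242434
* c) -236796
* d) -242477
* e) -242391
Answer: b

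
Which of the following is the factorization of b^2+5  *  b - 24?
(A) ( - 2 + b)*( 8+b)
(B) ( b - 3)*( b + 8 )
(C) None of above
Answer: B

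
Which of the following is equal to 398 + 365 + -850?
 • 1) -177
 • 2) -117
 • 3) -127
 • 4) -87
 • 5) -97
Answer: 4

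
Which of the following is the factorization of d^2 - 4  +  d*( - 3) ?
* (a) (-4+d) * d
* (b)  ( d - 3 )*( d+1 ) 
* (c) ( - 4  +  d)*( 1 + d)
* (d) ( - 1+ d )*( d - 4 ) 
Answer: c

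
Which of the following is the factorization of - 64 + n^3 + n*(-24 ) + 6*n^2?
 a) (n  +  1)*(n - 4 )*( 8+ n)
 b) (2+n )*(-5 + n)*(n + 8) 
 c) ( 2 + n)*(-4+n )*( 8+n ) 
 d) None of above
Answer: c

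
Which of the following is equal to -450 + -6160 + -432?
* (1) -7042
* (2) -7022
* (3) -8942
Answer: 1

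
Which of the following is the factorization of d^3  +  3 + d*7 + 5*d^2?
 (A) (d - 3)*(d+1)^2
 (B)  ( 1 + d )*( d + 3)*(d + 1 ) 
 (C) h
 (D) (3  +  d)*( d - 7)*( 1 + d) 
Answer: B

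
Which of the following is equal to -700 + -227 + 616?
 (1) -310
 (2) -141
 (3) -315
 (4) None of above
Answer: 4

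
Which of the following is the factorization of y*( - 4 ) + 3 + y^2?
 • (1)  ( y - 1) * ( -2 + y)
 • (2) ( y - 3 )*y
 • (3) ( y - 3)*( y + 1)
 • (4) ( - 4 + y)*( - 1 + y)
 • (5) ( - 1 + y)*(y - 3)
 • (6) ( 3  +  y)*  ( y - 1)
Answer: 5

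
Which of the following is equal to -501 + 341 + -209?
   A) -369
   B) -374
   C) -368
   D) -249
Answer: A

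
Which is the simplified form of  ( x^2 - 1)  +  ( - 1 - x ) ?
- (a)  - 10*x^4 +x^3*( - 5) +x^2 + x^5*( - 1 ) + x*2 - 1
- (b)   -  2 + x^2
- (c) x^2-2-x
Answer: c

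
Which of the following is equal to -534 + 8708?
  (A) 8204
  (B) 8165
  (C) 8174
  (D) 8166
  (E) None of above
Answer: C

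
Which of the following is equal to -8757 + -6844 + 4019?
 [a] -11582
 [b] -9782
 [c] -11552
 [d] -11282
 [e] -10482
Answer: a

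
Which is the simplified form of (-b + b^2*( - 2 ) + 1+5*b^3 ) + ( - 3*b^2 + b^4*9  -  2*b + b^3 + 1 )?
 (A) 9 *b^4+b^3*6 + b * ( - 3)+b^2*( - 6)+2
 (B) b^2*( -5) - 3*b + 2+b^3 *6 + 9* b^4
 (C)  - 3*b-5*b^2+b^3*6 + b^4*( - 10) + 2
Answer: B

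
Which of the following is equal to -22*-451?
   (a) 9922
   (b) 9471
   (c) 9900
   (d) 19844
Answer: a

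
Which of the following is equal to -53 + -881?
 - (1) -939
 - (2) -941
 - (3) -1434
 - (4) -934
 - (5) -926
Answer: 4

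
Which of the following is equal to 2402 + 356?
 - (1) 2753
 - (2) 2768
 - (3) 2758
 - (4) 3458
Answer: 3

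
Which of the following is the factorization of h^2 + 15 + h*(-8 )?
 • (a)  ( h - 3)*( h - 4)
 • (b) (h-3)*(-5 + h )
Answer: b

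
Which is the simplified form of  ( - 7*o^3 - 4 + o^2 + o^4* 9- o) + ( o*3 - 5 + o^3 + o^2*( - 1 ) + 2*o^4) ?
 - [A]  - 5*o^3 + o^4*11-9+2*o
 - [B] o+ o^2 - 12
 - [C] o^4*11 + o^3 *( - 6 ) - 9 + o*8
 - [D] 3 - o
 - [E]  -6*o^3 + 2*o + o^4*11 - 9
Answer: E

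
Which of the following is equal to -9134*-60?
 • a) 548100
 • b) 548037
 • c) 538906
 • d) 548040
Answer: d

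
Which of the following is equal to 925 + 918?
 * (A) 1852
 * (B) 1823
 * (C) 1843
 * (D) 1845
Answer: C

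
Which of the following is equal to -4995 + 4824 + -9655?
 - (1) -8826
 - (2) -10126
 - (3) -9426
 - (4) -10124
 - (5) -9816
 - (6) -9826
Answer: 6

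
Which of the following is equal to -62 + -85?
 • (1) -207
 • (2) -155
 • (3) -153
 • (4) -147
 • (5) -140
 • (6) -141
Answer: 4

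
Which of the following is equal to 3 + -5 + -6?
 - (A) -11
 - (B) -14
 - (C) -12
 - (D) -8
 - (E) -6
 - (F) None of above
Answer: D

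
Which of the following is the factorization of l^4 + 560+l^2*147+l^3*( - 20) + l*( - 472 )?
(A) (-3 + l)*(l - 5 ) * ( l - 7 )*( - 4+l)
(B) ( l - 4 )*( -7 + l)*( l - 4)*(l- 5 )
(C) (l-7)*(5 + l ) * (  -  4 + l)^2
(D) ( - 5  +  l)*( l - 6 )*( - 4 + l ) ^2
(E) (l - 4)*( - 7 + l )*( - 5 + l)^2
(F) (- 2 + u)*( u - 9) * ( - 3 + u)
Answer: B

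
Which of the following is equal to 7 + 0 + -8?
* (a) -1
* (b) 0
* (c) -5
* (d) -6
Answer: a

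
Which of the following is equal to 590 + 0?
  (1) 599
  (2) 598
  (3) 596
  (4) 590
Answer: 4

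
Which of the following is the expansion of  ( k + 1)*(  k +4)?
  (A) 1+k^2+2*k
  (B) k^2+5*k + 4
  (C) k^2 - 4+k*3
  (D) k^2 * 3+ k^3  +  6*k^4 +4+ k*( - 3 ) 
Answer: B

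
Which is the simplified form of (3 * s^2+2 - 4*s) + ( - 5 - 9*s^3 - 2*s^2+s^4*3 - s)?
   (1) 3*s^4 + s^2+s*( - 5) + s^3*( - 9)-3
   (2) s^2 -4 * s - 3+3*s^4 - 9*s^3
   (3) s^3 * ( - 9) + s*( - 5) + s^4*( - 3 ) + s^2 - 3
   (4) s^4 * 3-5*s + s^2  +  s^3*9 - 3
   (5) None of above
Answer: 1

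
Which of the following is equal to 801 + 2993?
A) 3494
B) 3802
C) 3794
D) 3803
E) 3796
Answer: C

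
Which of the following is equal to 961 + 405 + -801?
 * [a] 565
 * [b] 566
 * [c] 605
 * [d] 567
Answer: a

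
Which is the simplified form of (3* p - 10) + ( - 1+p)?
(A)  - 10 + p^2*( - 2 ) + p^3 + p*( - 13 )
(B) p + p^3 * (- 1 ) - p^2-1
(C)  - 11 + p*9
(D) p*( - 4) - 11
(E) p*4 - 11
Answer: E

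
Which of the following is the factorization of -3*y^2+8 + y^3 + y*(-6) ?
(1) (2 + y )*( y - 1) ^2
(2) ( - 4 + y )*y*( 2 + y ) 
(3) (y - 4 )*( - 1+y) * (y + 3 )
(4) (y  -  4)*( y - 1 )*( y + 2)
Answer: 4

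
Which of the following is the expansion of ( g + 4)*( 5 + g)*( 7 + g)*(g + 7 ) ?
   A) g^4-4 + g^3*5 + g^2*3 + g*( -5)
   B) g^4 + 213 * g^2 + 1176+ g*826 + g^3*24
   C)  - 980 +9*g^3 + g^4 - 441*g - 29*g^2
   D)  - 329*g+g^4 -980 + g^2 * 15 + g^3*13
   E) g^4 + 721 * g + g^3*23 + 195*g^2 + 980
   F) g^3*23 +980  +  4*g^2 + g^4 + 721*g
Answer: E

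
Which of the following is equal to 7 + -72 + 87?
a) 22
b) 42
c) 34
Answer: a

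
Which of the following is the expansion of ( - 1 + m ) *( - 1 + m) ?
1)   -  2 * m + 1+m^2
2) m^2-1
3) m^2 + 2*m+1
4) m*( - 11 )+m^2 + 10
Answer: 1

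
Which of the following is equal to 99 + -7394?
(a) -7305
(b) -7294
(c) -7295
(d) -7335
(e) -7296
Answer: c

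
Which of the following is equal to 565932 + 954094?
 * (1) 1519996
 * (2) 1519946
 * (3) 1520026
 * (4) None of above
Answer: 3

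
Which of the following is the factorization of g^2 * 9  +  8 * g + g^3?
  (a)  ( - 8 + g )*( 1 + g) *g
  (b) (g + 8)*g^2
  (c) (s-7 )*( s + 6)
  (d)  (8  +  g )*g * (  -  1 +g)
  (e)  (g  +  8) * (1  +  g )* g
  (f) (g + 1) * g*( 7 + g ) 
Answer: e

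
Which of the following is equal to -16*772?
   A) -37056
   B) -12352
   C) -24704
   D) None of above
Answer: B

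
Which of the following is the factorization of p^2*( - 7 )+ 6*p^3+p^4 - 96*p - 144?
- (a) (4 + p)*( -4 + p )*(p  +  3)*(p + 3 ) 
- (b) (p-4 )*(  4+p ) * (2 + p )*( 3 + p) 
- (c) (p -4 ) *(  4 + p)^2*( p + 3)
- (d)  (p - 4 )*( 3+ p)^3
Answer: a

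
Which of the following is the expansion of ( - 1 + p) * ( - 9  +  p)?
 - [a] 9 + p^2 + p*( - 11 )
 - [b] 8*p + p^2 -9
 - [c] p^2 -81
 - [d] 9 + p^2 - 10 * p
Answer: d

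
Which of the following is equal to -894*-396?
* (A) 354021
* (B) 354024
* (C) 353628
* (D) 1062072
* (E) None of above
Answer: B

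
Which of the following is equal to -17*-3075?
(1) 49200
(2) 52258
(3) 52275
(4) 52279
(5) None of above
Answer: 3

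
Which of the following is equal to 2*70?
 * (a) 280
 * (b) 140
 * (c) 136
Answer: b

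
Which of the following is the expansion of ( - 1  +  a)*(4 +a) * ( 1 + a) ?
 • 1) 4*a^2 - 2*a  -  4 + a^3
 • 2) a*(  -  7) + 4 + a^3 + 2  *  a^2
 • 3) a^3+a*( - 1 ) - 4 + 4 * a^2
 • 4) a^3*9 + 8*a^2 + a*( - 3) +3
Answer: 3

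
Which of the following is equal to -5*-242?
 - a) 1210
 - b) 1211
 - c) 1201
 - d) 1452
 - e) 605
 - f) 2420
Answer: a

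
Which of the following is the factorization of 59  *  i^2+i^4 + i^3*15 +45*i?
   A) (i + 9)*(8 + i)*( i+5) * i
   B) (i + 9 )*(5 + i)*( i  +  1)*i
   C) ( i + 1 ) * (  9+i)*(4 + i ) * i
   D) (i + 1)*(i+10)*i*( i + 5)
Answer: B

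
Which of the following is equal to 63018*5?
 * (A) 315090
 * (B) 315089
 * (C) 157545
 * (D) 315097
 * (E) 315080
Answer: A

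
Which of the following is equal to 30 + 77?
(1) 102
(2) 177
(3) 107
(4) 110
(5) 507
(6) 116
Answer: 3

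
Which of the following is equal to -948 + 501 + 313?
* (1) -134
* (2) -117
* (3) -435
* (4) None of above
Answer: 1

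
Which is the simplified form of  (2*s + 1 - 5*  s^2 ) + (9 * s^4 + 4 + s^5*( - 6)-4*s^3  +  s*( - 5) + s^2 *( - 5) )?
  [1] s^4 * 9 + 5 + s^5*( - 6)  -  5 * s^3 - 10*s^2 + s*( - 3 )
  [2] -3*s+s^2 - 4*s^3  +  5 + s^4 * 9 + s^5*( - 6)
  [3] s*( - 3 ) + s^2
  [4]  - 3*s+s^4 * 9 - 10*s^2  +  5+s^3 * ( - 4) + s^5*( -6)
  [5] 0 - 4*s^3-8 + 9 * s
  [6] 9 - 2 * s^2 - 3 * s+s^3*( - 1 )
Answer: 4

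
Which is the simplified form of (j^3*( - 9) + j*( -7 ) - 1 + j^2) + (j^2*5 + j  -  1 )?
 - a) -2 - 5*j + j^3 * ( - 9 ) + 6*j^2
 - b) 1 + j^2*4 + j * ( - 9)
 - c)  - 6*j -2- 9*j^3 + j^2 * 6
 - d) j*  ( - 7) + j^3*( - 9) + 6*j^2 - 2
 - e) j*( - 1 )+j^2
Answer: c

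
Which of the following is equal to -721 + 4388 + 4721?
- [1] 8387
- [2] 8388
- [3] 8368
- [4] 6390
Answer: 2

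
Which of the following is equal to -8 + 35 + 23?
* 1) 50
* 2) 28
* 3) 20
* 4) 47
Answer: 1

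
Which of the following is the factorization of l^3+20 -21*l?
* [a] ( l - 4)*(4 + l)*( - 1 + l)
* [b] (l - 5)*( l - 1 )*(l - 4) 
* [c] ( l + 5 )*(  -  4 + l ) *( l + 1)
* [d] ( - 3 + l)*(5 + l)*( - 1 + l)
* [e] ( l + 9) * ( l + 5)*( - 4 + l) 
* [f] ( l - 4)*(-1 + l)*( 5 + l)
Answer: f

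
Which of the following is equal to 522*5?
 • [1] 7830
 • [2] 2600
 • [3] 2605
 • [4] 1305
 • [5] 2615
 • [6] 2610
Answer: 6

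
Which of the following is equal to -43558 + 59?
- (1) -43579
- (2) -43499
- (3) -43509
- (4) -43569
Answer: 2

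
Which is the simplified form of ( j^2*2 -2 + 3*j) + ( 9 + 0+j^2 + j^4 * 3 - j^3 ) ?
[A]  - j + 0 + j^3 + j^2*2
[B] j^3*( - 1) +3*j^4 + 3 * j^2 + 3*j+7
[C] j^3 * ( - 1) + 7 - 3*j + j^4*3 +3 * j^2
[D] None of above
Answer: B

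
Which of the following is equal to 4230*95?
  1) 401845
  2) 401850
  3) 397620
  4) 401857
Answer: 2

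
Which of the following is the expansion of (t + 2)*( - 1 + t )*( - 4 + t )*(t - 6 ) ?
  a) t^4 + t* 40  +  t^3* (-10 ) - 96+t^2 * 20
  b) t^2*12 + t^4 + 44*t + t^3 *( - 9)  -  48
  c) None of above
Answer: b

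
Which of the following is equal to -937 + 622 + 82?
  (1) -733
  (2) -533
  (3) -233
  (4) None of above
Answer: 3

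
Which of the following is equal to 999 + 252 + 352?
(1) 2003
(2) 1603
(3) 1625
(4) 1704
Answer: 2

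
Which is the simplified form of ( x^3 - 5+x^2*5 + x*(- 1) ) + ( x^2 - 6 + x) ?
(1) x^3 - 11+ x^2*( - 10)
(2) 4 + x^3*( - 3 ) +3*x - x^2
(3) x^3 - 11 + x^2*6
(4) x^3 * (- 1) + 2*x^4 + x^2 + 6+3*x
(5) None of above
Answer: 3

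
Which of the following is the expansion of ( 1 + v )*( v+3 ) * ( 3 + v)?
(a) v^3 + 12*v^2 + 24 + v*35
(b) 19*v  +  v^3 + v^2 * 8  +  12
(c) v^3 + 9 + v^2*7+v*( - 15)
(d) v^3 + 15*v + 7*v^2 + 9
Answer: d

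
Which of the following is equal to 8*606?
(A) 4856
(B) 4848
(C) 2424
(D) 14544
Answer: B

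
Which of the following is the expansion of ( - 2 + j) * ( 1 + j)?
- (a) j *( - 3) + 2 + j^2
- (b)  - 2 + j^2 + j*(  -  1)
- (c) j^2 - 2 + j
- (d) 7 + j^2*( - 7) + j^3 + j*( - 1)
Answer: b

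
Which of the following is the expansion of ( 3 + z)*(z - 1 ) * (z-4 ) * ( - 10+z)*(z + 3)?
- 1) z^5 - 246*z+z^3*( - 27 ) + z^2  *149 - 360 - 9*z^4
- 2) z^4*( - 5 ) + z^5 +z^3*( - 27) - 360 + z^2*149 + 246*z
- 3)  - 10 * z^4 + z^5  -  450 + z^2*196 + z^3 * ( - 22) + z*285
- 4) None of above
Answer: 4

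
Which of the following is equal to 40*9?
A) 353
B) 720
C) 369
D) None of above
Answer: D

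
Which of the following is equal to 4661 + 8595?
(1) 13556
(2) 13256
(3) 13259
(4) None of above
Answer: 2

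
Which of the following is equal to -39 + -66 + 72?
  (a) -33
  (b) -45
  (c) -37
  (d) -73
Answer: a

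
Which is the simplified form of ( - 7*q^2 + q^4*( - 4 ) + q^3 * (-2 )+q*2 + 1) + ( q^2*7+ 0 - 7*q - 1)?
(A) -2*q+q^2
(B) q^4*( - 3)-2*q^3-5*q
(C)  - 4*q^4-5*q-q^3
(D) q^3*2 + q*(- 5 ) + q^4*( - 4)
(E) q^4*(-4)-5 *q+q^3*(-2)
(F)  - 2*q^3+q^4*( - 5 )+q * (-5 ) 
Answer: E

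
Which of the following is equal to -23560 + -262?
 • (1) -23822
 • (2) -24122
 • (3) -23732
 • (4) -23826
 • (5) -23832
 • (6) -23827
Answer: 1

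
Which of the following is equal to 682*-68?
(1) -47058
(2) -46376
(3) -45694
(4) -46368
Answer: 2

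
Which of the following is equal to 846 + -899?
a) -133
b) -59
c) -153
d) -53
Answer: d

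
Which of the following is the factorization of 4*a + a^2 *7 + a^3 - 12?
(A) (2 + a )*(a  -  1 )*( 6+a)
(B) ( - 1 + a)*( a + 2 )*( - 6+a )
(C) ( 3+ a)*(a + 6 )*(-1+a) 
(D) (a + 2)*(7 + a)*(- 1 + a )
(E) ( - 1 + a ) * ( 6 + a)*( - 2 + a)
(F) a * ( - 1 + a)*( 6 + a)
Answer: A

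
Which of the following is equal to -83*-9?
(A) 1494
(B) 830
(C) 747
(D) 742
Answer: C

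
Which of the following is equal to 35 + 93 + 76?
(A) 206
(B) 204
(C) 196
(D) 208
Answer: B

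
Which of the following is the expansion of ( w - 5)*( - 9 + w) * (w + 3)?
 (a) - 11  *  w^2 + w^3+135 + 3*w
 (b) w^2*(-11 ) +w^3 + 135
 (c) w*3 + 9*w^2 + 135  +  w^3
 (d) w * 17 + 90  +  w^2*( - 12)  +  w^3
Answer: a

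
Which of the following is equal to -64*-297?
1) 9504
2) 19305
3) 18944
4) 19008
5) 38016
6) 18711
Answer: 4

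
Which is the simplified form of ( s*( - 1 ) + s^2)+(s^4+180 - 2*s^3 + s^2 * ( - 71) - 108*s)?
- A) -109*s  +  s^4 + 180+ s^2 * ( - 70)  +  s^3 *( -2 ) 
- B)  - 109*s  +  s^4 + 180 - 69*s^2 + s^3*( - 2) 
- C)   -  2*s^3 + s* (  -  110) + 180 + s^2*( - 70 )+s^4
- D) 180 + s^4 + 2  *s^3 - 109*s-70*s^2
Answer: A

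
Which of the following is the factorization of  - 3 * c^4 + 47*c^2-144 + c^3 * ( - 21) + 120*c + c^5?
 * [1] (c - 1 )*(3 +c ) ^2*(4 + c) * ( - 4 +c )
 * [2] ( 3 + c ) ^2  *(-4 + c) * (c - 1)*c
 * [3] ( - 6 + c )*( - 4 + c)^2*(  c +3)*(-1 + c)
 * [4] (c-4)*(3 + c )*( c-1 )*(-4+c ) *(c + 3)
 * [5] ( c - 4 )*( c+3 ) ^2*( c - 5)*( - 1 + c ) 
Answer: 4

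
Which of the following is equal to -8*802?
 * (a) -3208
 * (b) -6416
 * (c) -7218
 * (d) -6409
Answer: b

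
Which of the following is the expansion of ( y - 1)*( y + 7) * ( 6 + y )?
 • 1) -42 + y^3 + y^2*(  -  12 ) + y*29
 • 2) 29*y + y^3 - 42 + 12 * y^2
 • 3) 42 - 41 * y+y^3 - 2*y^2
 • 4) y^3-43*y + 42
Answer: 2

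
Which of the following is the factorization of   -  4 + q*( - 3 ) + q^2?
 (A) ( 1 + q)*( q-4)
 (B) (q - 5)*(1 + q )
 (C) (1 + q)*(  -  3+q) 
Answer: A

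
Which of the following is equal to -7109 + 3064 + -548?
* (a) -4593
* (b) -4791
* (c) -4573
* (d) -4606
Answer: a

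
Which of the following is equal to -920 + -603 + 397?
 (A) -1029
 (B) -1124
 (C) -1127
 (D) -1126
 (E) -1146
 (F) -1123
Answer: D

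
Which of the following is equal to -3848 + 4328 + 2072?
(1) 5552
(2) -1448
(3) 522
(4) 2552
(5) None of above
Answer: 4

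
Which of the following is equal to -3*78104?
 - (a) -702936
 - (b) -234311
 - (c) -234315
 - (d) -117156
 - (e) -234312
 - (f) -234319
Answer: e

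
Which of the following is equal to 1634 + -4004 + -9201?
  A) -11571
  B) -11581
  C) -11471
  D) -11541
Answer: A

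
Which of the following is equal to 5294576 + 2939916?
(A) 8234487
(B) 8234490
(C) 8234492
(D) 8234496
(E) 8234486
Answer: C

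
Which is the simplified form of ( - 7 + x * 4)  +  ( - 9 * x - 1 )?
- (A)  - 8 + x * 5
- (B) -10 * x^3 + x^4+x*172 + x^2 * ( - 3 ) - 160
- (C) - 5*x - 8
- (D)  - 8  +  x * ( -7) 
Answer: C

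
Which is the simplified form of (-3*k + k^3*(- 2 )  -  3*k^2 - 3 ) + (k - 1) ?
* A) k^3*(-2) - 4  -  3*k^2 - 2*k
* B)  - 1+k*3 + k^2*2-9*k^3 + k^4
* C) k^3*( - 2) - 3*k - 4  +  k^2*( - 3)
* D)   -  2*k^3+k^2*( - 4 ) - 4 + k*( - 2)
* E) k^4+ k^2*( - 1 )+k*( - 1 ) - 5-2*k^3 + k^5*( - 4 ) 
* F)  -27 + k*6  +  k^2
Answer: A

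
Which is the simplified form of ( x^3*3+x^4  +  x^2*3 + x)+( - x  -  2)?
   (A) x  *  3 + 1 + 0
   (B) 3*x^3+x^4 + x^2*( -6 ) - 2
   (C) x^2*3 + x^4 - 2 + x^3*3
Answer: C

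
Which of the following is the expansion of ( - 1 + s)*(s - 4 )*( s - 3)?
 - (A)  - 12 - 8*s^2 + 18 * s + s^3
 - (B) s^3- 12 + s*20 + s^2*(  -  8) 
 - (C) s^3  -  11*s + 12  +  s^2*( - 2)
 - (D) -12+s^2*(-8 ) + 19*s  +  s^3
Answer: D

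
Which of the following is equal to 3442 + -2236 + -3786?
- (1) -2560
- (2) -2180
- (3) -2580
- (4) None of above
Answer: 3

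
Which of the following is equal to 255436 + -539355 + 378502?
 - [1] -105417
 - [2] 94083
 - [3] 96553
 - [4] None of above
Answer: 4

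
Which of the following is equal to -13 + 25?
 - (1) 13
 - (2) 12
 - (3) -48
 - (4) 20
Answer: 2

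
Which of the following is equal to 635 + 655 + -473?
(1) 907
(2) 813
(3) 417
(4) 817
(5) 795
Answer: 4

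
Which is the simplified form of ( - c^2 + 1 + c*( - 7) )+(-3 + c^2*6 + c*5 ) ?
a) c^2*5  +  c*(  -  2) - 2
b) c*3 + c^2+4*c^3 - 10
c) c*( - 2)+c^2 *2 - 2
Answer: a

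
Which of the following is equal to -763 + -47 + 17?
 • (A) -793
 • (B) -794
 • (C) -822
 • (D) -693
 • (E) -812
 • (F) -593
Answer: A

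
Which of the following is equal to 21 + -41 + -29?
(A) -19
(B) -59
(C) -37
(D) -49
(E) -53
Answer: D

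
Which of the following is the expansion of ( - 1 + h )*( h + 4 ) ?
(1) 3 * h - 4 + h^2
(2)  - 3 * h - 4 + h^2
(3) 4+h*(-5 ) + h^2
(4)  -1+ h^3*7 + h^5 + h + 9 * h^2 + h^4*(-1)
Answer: 1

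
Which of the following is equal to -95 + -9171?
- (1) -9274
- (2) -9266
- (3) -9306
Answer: 2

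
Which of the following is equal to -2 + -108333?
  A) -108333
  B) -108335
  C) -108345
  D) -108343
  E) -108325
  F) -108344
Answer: B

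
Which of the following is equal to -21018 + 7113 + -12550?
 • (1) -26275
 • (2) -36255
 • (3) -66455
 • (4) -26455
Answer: 4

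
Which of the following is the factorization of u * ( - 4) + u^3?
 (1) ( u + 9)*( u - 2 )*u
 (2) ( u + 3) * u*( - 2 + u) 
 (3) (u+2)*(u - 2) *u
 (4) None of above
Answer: 3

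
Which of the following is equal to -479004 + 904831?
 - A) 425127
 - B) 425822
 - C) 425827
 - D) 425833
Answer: C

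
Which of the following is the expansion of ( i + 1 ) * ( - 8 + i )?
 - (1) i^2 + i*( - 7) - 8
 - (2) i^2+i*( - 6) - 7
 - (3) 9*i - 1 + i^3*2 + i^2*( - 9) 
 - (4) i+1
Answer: 1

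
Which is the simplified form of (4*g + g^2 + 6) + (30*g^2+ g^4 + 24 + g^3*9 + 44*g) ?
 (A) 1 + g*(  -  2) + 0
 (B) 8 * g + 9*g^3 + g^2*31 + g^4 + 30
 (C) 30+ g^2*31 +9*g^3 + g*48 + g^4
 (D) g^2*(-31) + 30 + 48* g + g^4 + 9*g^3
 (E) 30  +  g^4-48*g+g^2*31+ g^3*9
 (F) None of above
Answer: C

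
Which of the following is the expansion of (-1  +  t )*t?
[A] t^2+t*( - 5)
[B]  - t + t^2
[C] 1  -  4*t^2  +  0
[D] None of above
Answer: B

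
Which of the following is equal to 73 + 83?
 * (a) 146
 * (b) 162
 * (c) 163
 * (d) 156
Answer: d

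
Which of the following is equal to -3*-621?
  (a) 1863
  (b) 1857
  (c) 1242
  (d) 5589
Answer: a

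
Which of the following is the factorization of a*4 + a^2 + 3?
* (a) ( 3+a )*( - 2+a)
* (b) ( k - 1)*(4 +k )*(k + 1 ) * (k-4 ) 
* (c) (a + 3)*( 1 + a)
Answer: c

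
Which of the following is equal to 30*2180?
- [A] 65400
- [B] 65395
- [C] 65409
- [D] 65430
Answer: A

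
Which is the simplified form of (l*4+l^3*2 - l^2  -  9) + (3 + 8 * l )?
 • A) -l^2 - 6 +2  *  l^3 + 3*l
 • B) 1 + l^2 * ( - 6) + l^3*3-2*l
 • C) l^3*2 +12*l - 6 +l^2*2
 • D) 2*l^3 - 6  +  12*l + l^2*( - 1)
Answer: D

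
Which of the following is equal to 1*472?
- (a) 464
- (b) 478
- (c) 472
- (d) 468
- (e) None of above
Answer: c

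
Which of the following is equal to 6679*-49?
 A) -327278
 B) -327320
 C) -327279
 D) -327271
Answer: D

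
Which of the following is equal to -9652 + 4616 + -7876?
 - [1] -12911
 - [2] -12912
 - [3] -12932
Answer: 2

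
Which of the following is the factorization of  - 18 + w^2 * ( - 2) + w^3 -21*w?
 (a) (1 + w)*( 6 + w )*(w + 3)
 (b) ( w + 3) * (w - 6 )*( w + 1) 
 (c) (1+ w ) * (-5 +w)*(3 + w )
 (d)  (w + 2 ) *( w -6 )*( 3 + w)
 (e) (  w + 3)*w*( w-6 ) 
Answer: b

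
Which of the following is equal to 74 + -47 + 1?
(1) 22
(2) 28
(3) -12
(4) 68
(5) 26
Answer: 2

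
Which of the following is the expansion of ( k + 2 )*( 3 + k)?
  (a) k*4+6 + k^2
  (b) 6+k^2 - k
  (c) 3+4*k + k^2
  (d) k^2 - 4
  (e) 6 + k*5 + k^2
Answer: e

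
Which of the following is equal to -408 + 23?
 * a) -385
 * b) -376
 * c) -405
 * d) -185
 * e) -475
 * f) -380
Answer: a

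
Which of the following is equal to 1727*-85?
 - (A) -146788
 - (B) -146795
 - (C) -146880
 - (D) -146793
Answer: B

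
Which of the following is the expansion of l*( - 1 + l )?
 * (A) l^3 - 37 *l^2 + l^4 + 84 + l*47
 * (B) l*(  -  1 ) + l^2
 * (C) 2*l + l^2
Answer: B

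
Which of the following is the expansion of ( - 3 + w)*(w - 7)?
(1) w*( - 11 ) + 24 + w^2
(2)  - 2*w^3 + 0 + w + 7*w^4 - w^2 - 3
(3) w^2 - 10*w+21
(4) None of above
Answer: 3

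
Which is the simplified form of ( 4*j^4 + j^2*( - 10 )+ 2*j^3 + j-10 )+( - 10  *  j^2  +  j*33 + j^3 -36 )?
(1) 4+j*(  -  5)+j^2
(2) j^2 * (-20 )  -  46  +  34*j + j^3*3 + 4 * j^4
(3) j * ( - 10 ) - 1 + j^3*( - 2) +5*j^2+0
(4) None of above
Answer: 2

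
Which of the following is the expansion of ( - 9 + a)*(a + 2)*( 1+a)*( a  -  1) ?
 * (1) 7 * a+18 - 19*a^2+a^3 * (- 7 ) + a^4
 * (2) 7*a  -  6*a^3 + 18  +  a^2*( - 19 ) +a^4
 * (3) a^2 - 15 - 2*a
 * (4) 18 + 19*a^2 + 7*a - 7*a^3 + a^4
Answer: 1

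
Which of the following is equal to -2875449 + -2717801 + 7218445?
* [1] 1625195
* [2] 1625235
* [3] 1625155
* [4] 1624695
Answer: 1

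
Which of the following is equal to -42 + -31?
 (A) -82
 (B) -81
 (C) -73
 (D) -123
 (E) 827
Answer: C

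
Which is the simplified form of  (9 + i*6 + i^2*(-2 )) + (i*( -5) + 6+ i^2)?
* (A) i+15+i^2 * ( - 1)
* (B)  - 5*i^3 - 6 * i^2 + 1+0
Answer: A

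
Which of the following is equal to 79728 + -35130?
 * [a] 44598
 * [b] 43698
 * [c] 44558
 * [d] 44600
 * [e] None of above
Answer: a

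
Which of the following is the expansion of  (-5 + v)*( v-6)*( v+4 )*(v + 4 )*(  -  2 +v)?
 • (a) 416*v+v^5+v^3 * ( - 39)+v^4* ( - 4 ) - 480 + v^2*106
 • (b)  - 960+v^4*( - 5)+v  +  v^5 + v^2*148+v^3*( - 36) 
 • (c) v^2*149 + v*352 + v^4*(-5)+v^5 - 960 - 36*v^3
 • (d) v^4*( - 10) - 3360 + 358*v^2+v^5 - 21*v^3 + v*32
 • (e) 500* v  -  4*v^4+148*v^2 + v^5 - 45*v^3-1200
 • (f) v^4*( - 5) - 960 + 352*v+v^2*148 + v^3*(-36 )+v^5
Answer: f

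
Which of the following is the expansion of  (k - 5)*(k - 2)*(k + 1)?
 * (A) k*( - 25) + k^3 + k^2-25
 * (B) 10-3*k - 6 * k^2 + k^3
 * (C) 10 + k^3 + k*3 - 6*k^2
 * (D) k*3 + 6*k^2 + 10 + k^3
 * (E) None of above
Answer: C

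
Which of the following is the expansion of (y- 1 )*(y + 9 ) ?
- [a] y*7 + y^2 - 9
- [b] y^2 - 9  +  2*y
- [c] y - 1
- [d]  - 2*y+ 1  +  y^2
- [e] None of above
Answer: e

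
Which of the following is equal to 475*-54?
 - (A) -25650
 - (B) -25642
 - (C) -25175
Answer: A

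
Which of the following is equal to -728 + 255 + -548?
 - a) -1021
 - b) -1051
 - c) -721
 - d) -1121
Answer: a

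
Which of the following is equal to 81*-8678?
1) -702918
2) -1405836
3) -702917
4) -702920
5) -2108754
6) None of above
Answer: 1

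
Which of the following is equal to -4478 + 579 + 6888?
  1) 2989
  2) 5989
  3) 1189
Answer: 1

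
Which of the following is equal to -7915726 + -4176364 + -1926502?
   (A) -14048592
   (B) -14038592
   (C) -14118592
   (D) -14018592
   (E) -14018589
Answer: D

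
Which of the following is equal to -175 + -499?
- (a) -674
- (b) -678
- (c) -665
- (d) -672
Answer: a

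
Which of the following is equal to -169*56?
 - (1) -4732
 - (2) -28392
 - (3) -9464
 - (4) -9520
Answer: 3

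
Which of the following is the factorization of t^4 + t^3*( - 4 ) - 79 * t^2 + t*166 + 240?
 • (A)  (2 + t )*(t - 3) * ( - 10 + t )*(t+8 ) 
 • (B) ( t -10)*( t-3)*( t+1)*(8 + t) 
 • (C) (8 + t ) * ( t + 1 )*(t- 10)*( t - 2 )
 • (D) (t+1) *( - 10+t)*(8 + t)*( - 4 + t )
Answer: B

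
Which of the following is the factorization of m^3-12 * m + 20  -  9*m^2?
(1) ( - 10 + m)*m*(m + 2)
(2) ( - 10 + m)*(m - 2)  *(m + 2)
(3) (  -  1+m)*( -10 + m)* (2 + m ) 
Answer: 3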